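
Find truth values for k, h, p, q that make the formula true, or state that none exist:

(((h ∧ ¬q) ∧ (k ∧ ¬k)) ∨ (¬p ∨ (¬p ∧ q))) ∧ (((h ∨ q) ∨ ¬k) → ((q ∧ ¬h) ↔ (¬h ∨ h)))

k = True; h = False; p = False; q = True

  ((h ∧ ¬q) ∧ (k ∧ ¬k)) ∨ (¬p ∨ (¬p ∧ q)) = True
    (h ∧ ¬q) ∧ (k ∧ ¬k) = False
      h ∧ ¬q = False
        ¬q = False
      k ∧ ¬k = False
        ¬k = False
    ¬p ∨ (¬p ∧ q) = True
      ¬p = True
      ¬p ∧ q = True
        ¬p = True
  ((h ∨ q) ∨ ¬k) → ((q ∧ ¬h) ↔ (¬h ∨ h)) = True
    (h ∨ q) ∨ ¬k = True
      h ∨ q = True
      ¬k = False
    (q ∧ ¬h) ↔ (¬h ∨ h) = True
      q ∧ ¬h = True
        ¬h = True
      ¬h ∨ h = True
        ¬h = True
Both conjuncts True, so the formula holds.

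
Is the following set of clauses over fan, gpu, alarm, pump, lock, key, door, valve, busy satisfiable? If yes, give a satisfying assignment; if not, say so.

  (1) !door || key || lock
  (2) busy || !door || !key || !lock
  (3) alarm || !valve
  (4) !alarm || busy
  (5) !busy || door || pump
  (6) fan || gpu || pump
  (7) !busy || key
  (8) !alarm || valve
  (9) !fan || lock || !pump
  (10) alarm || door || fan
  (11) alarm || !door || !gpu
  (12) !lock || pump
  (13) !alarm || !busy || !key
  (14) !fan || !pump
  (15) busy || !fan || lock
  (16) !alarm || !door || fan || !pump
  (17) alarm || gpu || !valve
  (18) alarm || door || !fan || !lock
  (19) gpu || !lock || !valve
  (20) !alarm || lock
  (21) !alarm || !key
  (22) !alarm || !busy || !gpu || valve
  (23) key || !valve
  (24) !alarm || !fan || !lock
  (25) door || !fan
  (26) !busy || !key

Set fan = False.
Set gpu = False.
  then (fan || gpu || pump) forces pump = True.
Try alarm = True:
  (!alarm || busy) forces busy = True.
  (!busy || key) forces key = True.
  clause (!alarm || !busy || !key) is falsified — backtrack.
So alarm = False.
  then (alarm || !valve) forces valve = False.
  then (alarm || door || fan) forces door = True.
Set lock = True.
Try key = True:
  (busy || !door || !key || !lock) forces busy = True.
  clause (!busy || !key) is falsified — backtrack.
So key = False.
  then (!busy || key) forces busy = False.
All clauses satisfied.

fan: False; gpu: False; alarm: False; pump: True; lock: True; key: False; door: True; valve: False; busy: False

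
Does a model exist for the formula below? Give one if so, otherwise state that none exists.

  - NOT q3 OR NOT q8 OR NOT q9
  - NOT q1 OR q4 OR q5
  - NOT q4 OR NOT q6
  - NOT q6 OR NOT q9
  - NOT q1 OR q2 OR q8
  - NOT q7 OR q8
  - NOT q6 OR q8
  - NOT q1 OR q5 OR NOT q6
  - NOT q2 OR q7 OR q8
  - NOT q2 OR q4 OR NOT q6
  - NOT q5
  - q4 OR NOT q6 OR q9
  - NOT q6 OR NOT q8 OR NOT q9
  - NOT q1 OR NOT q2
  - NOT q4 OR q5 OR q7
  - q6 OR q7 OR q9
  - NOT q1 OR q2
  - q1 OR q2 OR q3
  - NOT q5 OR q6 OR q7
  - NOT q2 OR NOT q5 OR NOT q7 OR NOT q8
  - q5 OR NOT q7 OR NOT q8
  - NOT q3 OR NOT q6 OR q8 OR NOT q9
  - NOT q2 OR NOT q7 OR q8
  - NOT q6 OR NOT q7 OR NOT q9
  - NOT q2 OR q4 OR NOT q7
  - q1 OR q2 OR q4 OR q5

Unit clause (NOT q5) forces q5 = False.
Set q1 = False.
Set q2 = True.
Set q3 = False.
Try q4 = True:
  (NOT q4 OR NOT q6) forces q6 = False.
  (NOT q4 OR q5 OR q7) forces q7 = True.
  (NOT q7 OR q8) forces q8 = True.
  clause (q5 OR NOT q7 OR NOT q8) is falsified — backtrack.
So q4 = False.
  then (NOT q2 OR q4 OR NOT q6) forces q6 = False.
  then (NOT q2 OR q4 OR NOT q7) forces q7 = False.
  then (NOT q2 OR q7 OR q8) forces q8 = True.
  then (q6 OR q7 OR q9) forces q9 = True.
All clauses satisfied.

q1: False, q2: True, q3: False, q4: False, q5: False, q6: False, q7: False, q8: True, q9: True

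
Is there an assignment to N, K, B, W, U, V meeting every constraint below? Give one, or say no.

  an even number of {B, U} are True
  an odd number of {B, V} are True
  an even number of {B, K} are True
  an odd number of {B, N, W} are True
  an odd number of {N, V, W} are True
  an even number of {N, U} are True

UNSATISFIABLE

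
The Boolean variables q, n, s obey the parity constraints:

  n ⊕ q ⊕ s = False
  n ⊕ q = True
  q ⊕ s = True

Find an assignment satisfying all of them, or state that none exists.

q: False, n: True, s: True

n ⊕ q ⊕ s = T ⊕ F ⊕ T = False ✓
n ⊕ q = T ⊕ F = True ✓
q ⊕ s = F ⊕ T = True ✓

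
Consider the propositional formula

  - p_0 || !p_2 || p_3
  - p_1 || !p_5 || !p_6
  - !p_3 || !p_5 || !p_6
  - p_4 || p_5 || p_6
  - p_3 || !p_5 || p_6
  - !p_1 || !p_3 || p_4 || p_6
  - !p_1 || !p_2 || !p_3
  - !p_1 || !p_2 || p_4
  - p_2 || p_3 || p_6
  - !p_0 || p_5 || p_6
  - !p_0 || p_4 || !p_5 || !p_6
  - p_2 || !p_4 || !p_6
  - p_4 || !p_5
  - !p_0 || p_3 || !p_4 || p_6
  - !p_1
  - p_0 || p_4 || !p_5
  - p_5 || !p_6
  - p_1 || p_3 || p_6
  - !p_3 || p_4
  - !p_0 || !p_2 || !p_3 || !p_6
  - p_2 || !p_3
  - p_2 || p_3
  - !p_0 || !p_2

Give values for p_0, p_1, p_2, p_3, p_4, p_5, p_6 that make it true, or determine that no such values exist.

Unit clause (!p_1) forces p_1 = False.
Try p_0 = True:
  (!p_0 || !p_2) forces p_2 = False.
  (p_2 || !p_3) forces p_3 = False.
  clause (p_2 || p_3) is falsified — backtrack.
So p_0 = False.
Set p_2 = True.
  then (p_0 || !p_2 || p_3) forces p_3 = True.
  then (!p_3 || p_4) forces p_4 = True.
Set p_5 = False.
  then (p_5 || !p_6) forces p_6 = False.
All clauses satisfied.

p_0: False, p_1: False, p_2: True, p_3: True, p_4: True, p_5: False, p_6: False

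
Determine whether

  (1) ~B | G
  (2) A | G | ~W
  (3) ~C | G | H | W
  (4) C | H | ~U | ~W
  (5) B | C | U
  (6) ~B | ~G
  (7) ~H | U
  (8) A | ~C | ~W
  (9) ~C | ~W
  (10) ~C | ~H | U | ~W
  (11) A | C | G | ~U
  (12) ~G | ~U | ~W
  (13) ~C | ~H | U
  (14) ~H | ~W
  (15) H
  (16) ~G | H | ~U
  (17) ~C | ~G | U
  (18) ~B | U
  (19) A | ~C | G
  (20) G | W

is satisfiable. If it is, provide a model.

B=F, W=F, C=F, H=T, G=T, U=T, A=F

Unit clause (H) forces H = True.
In (~H | U) only U is left, so U = True.
In (~H | ~W) only ~W is left, so W = False.
In (G | W) only G is left, so G = True.
In (~B | ~G) only ~B is left, so B = False.
Set C = False.
Set A = False.
All clauses satisfied.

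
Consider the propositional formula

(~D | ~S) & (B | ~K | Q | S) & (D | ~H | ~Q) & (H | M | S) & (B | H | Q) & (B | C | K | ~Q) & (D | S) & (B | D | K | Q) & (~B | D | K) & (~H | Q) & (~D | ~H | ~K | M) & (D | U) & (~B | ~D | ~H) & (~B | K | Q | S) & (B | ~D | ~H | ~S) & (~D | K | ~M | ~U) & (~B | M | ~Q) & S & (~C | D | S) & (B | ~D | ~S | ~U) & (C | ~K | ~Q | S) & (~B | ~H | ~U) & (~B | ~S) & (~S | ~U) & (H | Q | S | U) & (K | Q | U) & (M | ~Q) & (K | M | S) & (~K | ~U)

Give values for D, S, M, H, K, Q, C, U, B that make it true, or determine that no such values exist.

Case S = True:
  (~D | ~S) forces D = False.
  (D | U) forces U = True.
  Clause (~S | ~U) is falsified — contradiction.
Case S = False:
  Clause (S) is falsified — contradiction.
Both cases fail, so the formula is unsatisfiable.

Unsatisfiable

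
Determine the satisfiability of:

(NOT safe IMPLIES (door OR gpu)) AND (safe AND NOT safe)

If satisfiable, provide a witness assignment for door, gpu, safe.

UNSATISFIABLE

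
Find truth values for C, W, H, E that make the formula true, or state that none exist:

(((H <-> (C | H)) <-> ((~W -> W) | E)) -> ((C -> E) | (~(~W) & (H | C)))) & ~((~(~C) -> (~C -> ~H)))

No satisfying assignment exists.

The conjunct ~((~(~C) -> (~C -> ~H))) is unsatisfiable on its own:
  C=F, H=F: evaluates to False.
  C=F, H=T: evaluates to False.
  C=T, H=F: evaluates to False.
  C=T, H=T: evaluates to False.
So the whole conjunction is unsatisfiable.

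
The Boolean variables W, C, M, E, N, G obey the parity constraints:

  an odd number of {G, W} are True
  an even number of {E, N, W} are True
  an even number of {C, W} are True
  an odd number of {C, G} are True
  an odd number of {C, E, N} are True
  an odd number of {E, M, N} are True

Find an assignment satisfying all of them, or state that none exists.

Adding constraints 2, 3, 5 mod 2: every variable appears an even number of times on the left, so the left side is 0.
But the right sides sum to 1 (mod 2). 0 ≠ 1 — the system is inconsistent.

The formula is unsatisfiable.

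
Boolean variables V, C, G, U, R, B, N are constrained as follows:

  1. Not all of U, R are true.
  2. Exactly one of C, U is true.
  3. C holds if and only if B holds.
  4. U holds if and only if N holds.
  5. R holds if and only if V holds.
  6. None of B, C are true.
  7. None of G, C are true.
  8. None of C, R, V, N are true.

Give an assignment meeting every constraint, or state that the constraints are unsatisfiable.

UNSATISFIABLE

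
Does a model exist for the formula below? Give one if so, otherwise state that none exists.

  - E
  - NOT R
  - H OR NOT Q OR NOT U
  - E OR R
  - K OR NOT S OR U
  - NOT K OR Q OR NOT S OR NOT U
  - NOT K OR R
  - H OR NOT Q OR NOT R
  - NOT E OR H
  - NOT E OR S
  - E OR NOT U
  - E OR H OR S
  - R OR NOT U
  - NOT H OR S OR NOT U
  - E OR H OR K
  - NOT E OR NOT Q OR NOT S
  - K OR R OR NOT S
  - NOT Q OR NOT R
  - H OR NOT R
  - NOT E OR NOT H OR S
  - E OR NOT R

Case E = True:
  (NOT R) forces R = False.
  (NOT K OR R) forces K = False.
  (NOT E OR H) forces H = True.
  (NOT E OR S) forces S = True.
  Clause (K OR R OR NOT S) is falsified — contradiction.
Case E = False:
  Clause (E) is falsified — contradiction.
Both cases fail, so the formula is unsatisfiable.

No satisfying assignment exists.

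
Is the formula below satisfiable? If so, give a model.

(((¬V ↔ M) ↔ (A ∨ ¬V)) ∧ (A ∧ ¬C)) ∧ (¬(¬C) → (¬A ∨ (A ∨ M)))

A=T; C=F; M=T; V=F

  ((¬V ↔ M) ↔ (A ∨ ¬V)) ∧ (A ∧ ¬C) = True
    (¬V ↔ M) ↔ (A ∨ ¬V) = True
      ¬V ↔ M = True
        ¬V = True
      A ∨ ¬V = True
        ¬V = True
    A ∧ ¬C = True
      ¬C = True
  ¬(¬C) → (¬A ∨ (A ∨ M)) = True
    ¬(¬C) = False
      ¬C = True
    ¬A ∨ (A ∨ M) = True
      ¬A = False
      A ∨ M = True
Both conjuncts True, so the formula holds.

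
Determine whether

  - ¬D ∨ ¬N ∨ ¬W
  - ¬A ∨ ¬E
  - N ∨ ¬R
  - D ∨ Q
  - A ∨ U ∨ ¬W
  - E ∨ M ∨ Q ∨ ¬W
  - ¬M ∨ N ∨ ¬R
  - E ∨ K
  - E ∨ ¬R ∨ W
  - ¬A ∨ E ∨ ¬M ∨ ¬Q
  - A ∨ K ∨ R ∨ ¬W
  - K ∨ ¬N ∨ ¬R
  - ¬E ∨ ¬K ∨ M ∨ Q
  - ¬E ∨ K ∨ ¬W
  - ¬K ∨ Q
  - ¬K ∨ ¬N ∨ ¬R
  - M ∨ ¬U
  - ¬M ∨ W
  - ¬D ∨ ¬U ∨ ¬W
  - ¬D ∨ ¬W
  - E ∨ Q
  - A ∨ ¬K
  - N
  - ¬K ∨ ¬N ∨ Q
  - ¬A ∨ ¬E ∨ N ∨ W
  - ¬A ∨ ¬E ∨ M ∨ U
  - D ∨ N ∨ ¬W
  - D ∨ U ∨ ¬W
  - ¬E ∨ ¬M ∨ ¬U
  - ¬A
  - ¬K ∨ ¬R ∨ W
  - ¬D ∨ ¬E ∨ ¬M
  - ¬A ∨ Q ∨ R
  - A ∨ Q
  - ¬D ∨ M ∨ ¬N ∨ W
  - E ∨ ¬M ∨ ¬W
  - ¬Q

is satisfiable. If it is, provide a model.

Case Q = True:
  Clause (¬Q) is falsified — contradiction.
Case Q = False:
  (D ∨ Q) forces D = True.
  (¬K ∨ Q) forces K = False.
  (E ∨ K) forces E = True.
  (¬A ∨ ¬E) forces A = False.
  Clause (A ∨ Q) is falsified — contradiction.
Both cases fail, so the formula is unsatisfiable.

Unsatisfiable — no assignment works.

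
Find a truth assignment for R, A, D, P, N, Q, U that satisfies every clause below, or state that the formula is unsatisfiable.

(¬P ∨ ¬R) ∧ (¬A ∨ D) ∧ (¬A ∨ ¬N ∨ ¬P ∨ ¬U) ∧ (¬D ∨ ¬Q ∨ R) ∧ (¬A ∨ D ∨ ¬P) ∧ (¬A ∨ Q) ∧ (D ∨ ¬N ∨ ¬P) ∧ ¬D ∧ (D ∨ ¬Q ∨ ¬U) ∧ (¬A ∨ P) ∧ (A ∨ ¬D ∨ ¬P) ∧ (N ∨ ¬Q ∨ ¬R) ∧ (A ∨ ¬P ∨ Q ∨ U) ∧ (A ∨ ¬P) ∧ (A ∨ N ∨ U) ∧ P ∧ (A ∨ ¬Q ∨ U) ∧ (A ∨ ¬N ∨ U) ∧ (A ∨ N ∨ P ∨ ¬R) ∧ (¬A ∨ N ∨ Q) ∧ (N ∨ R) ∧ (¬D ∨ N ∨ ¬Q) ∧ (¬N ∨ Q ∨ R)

Unsatisfiable

Case D = True:
  Clause (¬D) is falsified — contradiction.
Case D = False:
  (¬A ∨ D) forces A = False.
  (A ∨ ¬P) forces P = False.
  Clause (P) is falsified — contradiction.
Both cases fail, so the formula is unsatisfiable.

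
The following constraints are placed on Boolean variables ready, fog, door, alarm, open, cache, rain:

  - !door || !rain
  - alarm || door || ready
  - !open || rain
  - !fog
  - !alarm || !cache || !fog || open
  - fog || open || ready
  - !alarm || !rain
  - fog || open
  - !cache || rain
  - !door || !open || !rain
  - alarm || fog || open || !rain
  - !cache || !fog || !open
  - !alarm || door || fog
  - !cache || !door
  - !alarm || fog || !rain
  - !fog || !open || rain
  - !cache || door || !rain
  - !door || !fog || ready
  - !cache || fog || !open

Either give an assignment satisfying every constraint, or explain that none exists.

ready: True; fog: False; door: False; alarm: False; open: True; cache: False; rain: True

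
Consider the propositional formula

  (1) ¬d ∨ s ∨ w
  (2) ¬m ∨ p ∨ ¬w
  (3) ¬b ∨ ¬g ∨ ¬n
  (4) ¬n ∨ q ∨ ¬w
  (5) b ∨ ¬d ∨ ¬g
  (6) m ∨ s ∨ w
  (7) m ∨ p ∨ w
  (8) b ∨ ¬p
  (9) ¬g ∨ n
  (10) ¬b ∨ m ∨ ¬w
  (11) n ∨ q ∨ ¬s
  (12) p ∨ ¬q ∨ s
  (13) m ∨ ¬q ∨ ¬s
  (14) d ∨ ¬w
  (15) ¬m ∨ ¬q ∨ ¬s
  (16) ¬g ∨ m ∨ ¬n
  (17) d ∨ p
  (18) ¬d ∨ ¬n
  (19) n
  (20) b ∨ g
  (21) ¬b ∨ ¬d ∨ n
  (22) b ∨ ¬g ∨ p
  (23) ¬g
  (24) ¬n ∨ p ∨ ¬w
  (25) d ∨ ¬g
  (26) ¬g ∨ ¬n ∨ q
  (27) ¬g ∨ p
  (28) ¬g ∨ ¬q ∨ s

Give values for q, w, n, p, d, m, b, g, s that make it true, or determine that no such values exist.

q: False, w: False, n: True, p: True, d: False, m: True, b: True, g: False, s: True

Unit clause (n) forces n = True.
Unit clause (¬g) forces g = False.
In (¬d ∨ ¬n) only ¬d is left, so d = False.
In (b ∨ g) only b is left, so b = True.
In (d ∨ ¬w) only ¬w is left, so w = False.
In (d ∨ p) only p is left, so p = True.
Set q = False.
Set m = True.
Set s = True.
All clauses satisfied.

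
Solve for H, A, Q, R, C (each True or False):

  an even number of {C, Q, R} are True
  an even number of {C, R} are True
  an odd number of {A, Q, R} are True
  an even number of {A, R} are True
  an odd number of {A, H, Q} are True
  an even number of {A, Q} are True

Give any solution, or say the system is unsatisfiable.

Adding constraints 1, 2, 3, 4 mod 2: every variable appears an even number of times on the left, so the left side is 0.
But the right sides sum to 1 (mod 2). 0 ≠ 1 — the system is inconsistent.

UNSATISFIABLE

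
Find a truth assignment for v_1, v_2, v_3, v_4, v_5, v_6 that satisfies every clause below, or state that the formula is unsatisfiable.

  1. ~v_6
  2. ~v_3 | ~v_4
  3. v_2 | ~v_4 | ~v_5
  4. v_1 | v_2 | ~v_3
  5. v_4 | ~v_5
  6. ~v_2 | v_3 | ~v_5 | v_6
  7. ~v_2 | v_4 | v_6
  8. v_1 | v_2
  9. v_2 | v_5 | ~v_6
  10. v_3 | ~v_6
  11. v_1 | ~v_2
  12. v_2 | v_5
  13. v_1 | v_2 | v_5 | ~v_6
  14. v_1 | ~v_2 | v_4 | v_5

Unit clause (~v_6) forces v_6 = False.
Set v_1 = True.
Try v_2 = False:
  (v_2 | v_5) forces v_5 = True.
  (v_2 | ~v_4 | ~v_5) forces v_4 = False.
  clause (v_4 | ~v_5) is falsified — backtrack.
So v_2 = True.
  then (~v_2 | v_4 | v_6) forces v_4 = True.
  then (~v_3 | ~v_4) forces v_3 = False.
  then (~v_2 | v_3 | ~v_5 | v_6) forces v_5 = False.
All clauses satisfied.

v_1 = True, v_2 = True, v_3 = False, v_4 = True, v_5 = False, v_6 = False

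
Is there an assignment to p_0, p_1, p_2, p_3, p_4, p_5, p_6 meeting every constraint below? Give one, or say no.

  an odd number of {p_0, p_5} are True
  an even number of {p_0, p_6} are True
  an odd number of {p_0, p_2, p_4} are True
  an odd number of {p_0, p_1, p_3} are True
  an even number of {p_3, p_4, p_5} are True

p_0: False, p_1: True, p_2: False, p_3: False, p_4: True, p_5: True, p_6: False

{p_0, p_5}: 1 true → odd ✓
{p_0, p_6}: 0 true → even ✓
{p_0, p_2, p_4}: 1 true → odd ✓
{p_0, p_1, p_3}: 1 true → odd ✓
{p_3, p_4, p_5}: 2 true → even ✓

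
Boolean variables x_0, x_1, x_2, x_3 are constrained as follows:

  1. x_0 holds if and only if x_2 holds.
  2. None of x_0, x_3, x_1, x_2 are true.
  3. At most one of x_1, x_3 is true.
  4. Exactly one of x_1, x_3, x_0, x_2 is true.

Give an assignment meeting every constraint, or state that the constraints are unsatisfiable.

Case x_0 = True:
  Constraint (2) is violated (x_0=T) — contradiction.
Case x_0 = False:
  (1) with x_0=F forces x_2 = False.
  (2) forces x_3 = False.
  (2) forces x_1 = False.
  Constraint (4) is violated (x_1=F, x_3=F, x_0=F, x_2=F) — contradiction.
Both cases fail — unsatisfiable.

UNSATISFIABLE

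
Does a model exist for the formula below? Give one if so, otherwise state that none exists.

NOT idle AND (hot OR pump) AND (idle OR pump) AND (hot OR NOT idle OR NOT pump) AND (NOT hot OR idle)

Unit clause (NOT idle) forces idle = False.
In (idle OR pump) only pump is left, so pump = True.
In (NOT hot OR idle) only NOT hot is left, so hot = False.
Check each clause:
  (NOT idle): NOT idle holds.
  (hot OR pump): pump holds.
  (idle OR pump): pump holds.
  (hot OR NOT idle OR NOT pump): NOT idle holds.
  (NOT hot OR idle): NOT hot holds.
All clauses satisfied.

pump=T, hot=F, idle=F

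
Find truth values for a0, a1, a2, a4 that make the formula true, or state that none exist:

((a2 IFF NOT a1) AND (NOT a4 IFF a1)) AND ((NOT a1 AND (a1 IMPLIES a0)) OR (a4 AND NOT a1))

a0: False; a1: False; a2: True; a4: True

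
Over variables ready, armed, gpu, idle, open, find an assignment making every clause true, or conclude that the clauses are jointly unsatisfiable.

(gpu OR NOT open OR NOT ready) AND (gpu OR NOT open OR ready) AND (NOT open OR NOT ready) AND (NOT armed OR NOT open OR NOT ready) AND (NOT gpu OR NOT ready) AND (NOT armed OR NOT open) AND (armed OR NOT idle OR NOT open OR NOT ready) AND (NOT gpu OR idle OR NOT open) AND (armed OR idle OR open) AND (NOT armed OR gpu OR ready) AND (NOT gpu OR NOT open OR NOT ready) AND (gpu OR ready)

Set ready = True.
  then (NOT open OR NOT ready) forces open = False.
  then (NOT gpu OR NOT ready) forces gpu = False.
Set armed = True.
Set idle = False.
All clauses satisfied.

ready = True, armed = True, gpu = False, idle = False, open = False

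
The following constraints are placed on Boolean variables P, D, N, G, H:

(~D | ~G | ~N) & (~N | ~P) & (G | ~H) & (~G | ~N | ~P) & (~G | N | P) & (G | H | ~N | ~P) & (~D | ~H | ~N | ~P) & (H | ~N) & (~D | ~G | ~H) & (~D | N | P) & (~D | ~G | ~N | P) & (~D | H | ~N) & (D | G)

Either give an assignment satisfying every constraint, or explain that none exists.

P=T, D=T, N=F, G=F, H=F

Set P = True.
  then (~N | ~P) forces N = False.
Set D = True.
Set G = False.
  then (G | ~H) forces H = False.
All clauses satisfied.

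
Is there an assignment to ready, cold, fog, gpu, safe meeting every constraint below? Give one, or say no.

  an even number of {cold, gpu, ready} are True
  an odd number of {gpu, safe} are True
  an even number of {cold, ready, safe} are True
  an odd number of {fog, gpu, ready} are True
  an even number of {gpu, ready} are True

The formula is unsatisfiable.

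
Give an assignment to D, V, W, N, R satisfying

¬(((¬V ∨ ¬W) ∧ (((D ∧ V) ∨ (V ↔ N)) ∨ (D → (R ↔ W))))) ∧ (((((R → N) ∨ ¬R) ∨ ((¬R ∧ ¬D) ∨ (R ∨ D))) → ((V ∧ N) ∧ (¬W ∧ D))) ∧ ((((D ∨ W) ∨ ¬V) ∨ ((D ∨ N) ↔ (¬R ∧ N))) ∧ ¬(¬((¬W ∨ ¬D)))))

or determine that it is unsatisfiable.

Unsatisfiable — no assignment works.

Case D = True: the formula simplifies to ¬(((¬V ∨ ¬W) ∧ ((V ∨ (V ↔ N)) ∨ (R ↔ W)))) ∧ (((V ∧ N) ∧ ¬W) ∧ ¬(¬(¬W))).
  V = True: simplifies to ¬(¬W) ∧ ((N ∧ ¬W) ∧ ¬(¬(¬W))).
    W = True: the conjunct ¬W is False.
    W = False: the conjunct ¬(¬W) becomes ¬(¬False) = False.
  V = False: the conjunct V is False.
Case D = False: the formula simplifies to ¬((¬V ∨ ¬W)) ∧ (¬((((R → N) ∨ ¬R) ∨ (¬R ∨ R))) ∧ ((W ∨ ¬V) ∨ (N ↔ (¬R ∧ N)))).
  R = True: the conjunct ¬((((R → N) ∨ ¬R) ∨ (¬R ∨ R))) becomes ¬((N ∨ True)) = False.
  R = False: the conjunct ¬((((R → N) ∨ ¬R) ∨ (¬R ∨ R))) becomes ¬((True ∨ True)) = False.
Both cases fail — unsatisfiable.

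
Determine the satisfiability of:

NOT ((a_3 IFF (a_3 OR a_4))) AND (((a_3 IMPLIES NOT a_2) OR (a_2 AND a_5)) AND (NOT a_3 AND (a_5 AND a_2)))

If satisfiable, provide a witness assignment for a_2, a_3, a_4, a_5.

a_2 = True, a_3 = False, a_4 = True, a_5 = True

  NOT ((a_3 IFF (a_3 OR a_4))) = True
    a_3 IFF (a_3 OR a_4) = False
      a_3 OR a_4 = True
  ((a_3 IMPLIES NOT a_2) OR (a_2 AND a_5)) AND (NOT a_3 AND (a_5 AND a_2)) = True
    (a_3 IMPLIES NOT a_2) OR (a_2 AND a_5) = True
      a_3 IMPLIES NOT a_2 = True
        NOT a_2 = False
      a_2 AND a_5 = True
    NOT a_3 AND (a_5 AND a_2) = True
      NOT a_3 = True
      a_5 AND a_2 = True
Both conjuncts True, so the formula holds.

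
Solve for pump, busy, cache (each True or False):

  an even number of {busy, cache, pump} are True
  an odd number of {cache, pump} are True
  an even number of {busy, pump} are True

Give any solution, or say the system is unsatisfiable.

pump=T, busy=T, cache=F

{busy, cache, pump}: 2 true → even ✓
{cache, pump}: 1 true → odd ✓
{busy, pump}: 2 true → even ✓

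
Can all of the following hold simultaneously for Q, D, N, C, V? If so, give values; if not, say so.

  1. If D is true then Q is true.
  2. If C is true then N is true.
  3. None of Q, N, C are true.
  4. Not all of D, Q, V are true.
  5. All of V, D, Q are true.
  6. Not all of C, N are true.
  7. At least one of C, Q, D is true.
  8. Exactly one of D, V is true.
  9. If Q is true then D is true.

Case Q = True:
  Constraint (3) is violated (Q=T) — contradiction.
Case Q = False:
  Constraint (5) is violated (Q=F) — contradiction.
Both cases fail — unsatisfiable.

UNSATISFIABLE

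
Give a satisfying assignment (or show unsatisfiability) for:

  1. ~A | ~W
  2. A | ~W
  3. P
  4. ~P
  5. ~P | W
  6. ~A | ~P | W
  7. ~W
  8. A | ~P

The formula is unsatisfiable.

Case P = True:
  Clause (~P) is falsified — contradiction.
Case P = False:
  Clause (P) is falsified — contradiction.
Both cases fail, so the formula is unsatisfiable.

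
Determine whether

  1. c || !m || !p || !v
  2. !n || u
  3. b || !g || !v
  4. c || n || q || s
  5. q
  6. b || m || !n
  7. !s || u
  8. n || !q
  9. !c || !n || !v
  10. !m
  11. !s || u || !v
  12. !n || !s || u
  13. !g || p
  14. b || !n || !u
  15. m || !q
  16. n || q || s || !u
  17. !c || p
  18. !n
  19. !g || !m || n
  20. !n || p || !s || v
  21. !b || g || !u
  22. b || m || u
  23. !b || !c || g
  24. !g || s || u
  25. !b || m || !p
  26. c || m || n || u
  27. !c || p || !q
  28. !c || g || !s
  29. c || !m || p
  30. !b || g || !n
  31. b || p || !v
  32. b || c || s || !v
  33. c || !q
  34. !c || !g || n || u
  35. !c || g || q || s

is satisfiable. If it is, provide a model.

The formula is unsatisfiable.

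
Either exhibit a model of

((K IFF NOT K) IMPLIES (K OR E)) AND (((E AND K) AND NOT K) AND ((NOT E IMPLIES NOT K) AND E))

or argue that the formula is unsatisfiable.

The formula is unsatisfiable.

Case K = True: the conjunct NOT K is False.
Case K = False: the conjunct K is False.
Both cases fail — unsatisfiable.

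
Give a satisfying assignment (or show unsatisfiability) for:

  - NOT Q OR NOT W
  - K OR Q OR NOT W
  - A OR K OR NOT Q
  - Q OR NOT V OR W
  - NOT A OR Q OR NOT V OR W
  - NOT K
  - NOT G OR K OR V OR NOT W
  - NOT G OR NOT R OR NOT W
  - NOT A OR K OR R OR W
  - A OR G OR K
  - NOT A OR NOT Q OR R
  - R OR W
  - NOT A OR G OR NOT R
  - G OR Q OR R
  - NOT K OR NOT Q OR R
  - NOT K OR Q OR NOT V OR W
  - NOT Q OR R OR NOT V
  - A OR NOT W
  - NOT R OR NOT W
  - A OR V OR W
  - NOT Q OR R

W = False; V = False; A = True; R = True; K = False; G = True; Q = False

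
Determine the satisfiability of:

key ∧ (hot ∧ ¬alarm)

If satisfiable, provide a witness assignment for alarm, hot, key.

alarm = False, hot = True, key = True

  hot ∧ ¬alarm = True
    ¬alarm = True
Both conjuncts True, so the formula holds.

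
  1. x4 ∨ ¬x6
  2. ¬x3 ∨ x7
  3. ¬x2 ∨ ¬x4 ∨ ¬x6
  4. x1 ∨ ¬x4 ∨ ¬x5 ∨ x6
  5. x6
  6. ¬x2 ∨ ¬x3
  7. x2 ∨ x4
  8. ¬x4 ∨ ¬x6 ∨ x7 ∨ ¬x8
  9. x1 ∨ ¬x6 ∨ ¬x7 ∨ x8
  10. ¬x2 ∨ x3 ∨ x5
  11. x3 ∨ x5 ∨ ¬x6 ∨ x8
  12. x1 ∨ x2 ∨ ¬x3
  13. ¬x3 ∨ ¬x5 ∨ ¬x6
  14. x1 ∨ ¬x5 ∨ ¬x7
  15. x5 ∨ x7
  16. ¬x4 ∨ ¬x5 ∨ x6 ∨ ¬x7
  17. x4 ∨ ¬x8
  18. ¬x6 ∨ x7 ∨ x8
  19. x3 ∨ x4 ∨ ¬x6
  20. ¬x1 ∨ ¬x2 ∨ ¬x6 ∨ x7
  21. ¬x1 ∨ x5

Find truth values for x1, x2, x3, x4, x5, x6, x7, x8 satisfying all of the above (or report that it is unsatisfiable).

x1 = True, x2 = False, x3 = False, x4 = True, x5 = True, x6 = True, x7 = True, x8 = True

Unit clause (x6) forces x6 = True.
In (x4 ∨ ¬x6) only x4 is left, so x4 = True.
In (¬x2 ∨ ¬x4 ∨ ¬x6) only ¬x2 is left, so x2 = False.
Set x1 = True.
  then (¬x1 ∨ x5) forces x5 = True.
  then (¬x3 ∨ ¬x5 ∨ ¬x6) forces x3 = False.
Try x7 = False:
  (¬x4 ∨ ¬x6 ∨ x7 ∨ ¬x8) forces x8 = False.
  clause (¬x6 ∨ x7 ∨ x8) is falsified — backtrack.
So x7 = True.
Set x8 = True.
All clauses satisfied.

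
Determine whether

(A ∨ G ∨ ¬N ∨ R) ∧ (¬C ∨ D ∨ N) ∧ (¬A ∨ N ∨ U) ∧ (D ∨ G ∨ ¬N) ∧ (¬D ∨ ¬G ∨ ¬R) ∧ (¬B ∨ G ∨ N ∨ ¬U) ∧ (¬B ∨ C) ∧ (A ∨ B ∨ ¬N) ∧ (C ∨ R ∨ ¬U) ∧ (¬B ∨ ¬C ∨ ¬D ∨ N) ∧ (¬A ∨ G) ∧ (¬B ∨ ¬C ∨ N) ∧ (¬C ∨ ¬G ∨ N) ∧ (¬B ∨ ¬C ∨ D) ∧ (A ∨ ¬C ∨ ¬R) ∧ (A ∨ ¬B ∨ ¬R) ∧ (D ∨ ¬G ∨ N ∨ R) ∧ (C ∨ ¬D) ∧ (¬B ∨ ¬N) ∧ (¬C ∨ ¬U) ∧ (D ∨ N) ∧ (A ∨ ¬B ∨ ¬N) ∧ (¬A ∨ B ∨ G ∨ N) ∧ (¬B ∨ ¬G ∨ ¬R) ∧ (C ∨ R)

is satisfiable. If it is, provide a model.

N = True; G = True; C = False; D = False; B = False; R = True; A = True; U = False

Set N = True.
  then (¬B ∨ ¬N) forces B = False.
  then (A ∨ B ∨ ¬N) forces A = True.
  then (¬A ∨ G) forces G = True.
Set C = False.
  then (C ∨ ¬D) forces D = False.
  then (C ∨ R) forces R = True.
Set U = False.
All clauses satisfied.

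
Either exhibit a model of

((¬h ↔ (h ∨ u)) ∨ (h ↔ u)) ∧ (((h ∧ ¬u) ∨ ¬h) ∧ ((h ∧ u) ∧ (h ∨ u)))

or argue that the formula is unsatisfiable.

Unsatisfiable

Case h = True: the formula simplifies to u ∧ (¬u ∧ u).
  u = True: the conjunct ¬u is False.
  u = False: the conjunct u is False.
Case h = False: the conjunct h is False.
Both cases fail — unsatisfiable.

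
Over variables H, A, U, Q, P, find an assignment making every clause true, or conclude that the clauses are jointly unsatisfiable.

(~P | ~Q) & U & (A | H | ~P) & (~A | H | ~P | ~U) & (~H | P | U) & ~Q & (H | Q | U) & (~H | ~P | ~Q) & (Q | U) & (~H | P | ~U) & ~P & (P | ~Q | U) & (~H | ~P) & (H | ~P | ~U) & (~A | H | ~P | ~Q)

H = False, A = False, U = True, Q = False, P = False

Unit clause (U) forces U = True.
Unit clause (~Q) forces Q = False.
Unit clause (~P) forces P = False.
In (~H | P | ~U) only ~H is left, so H = False.
Set A = False.
All clauses satisfied.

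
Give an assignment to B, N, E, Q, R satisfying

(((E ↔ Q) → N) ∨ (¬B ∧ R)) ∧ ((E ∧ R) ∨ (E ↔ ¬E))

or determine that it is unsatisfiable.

B = False, N = False, E = True, Q = True, R = True

  ((E ↔ Q) → N) ∨ (¬B ∧ R) = True
    (E ↔ Q) → N = False
      E ↔ Q = True
    ¬B ∧ R = True
      ¬B = True
  (E ∧ R) ∨ (E ↔ ¬E) = True
    E ∧ R = True
    E ↔ ¬E = False
      ¬E = False
Both conjuncts True, so the formula holds.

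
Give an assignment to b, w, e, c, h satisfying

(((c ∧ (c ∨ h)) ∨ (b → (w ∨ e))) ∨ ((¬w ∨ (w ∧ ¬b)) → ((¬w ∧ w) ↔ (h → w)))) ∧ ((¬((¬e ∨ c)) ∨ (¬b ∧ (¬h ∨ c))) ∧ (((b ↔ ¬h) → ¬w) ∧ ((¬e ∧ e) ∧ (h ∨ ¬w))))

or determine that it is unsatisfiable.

Case e = True: the conjunct ¬e is False.
Case e = False: the conjunct e is False.
Both cases fail — unsatisfiable.

Unsatisfiable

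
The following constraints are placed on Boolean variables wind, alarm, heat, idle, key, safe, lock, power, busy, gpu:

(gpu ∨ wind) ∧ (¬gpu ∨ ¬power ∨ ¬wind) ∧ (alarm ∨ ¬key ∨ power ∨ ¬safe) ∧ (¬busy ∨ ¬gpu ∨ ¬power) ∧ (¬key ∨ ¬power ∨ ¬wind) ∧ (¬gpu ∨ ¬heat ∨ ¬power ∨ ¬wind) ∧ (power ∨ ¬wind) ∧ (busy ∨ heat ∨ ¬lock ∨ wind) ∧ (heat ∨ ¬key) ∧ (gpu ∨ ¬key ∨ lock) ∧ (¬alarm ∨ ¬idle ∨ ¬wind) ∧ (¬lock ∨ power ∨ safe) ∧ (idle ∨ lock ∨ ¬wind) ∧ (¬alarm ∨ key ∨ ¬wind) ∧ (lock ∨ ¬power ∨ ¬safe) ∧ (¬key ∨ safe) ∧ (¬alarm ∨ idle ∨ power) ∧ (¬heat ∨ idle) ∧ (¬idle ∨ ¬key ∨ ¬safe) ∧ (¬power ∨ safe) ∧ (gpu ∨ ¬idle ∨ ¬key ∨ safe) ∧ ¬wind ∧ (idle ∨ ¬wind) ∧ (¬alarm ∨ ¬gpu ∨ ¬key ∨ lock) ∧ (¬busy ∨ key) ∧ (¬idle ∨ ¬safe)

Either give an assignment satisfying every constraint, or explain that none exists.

Unit clause (¬wind) forces wind = False.
In (gpu ∨ wind) only gpu is left, so gpu = True.
Set alarm = True.
Set heat = False.
  then (heat ∨ ¬key) forces key = False.
  then (¬busy ∨ key) forces busy = False.
  then (busy ∨ heat ∨ ¬lock ∨ wind) forces lock = False.
Try idle = False:
  (¬alarm ∨ idle ∨ power) forces power = True.
  (lock ∨ ¬power ∨ ¬safe) forces safe = False.
  clause (¬power ∨ safe) is falsified — backtrack.
So idle = True.
  then (¬idle ∨ ¬safe) forces safe = False.
  then (¬power ∨ safe) forces power = False.
All clauses satisfied.

wind = False, alarm = True, heat = False, idle = True, key = False, safe = False, lock = False, power = False, busy = False, gpu = True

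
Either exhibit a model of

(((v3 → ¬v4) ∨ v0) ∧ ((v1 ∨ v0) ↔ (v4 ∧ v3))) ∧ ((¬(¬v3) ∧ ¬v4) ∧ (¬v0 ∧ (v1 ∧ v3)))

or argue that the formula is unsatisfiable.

Case v4 = True: the conjunct ¬v4 is False.
Case v4 = False: the formula simplifies to ¬((v1 ∨ v0)) ∧ (¬(¬v3) ∧ (¬v0 ∧ (v1 ∧ v3))).
  v1 = True: the conjunct ¬((v1 ∨ v0)) becomes ¬((True ∨ v0)) = False.
  v1 = False: the conjunct v1 is False.
Both cases fail — unsatisfiable.

The formula is unsatisfiable.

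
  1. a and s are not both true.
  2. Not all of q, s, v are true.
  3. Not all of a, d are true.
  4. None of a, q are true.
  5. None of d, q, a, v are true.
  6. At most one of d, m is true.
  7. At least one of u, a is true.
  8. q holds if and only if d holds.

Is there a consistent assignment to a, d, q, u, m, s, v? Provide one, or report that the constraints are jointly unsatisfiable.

a = False, d = False, q = False, u = True, m = False, s = True, v = False

  (1) a=F, s=T — not both ✓
  (2) {q, s, v}: 1/3 true — not all ✓
  (3) {a, d}: 0/2 true — not all ✓
  (4) {a, q}: 0 true — none ✓
  (5) {d, q, a, v}: 0 true — none ✓
  (6) {d, m}: 0 true — at most one ✓
  (7) {u, a}: 1 true — at least one ✓
  (8) q=F, d=F — same ✓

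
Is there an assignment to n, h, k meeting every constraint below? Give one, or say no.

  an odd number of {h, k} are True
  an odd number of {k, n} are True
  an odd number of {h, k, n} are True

n = False, h = False, k = True

{h, k}: 1 true → odd ✓
{k, n}: 1 true → odd ✓
{h, k, n}: 1 true → odd ✓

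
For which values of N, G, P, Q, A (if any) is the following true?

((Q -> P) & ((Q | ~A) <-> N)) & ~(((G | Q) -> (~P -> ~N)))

N=T, G=T, P=F, Q=F, A=F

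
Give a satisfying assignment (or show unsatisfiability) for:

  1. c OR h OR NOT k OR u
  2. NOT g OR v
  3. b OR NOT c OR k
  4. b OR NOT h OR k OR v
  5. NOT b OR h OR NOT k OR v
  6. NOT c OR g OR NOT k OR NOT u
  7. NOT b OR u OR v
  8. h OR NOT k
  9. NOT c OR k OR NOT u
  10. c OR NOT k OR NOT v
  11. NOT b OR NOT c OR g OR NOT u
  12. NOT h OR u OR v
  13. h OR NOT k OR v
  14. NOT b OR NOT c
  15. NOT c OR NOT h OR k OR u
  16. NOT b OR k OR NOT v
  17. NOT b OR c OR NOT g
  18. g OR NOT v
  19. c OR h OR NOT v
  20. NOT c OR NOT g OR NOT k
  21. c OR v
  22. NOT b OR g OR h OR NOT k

g: True; v: True; u: False; c: False; k: False; h: True; b: False

Set g = True.
  then (NOT g OR v) forces v = True.
Set u = False.
Try c = True:
  (NOT b OR NOT c) forces b = False.
  (b OR NOT c OR k) forces k = True.
  clause (NOT c OR NOT g OR NOT k) is falsified — backtrack.
So c = False.
  then (c OR NOT k OR NOT v) forces k = False.
  then (NOT b OR k OR NOT v) forces b = False.
  then (c OR h OR NOT v) forces h = True.
All clauses satisfied.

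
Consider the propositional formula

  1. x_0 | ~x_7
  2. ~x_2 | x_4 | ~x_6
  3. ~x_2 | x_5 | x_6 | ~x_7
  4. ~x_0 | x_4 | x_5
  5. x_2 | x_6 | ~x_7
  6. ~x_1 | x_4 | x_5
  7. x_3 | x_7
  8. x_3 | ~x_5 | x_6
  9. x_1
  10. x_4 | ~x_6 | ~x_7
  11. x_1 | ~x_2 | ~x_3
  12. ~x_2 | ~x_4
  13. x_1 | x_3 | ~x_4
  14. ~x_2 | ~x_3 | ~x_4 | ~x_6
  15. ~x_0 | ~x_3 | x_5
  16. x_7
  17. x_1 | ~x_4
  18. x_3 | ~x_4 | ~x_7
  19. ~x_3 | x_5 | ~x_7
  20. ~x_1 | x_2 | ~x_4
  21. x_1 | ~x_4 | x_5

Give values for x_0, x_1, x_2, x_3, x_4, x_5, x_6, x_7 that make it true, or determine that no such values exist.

Unit clause (x_1) forces x_1 = True.
Unit clause (x_7) forces x_7 = True.
In (x_0 | ~x_7) only x_0 is left, so x_0 = True.
Try x_2 = False:
  (x_2 | x_6 | ~x_7) forces x_6 = True.
  (x_4 | ~x_6 | ~x_7) forces x_4 = True.
  clause (~x_1 | x_2 | ~x_4) is falsified — backtrack.
So x_2 = True.
  then (~x_2 | ~x_4) forces x_4 = False.
  then (~x_2 | x_4 | ~x_6) forces x_6 = False.
  then (~x_2 | x_5 | x_6 | ~x_7) forces x_5 = True.
  then (x_3 | ~x_5 | x_6) forces x_3 = True.
All clauses satisfied.

x_0 = True, x_1 = True, x_2 = True, x_3 = True, x_4 = False, x_5 = True, x_6 = False, x_7 = True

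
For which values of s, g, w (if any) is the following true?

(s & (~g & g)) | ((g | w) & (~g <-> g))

Case g = True: the formula becomes (s & False) | (True & False) = False.
Case g = False: the formula becomes (s & False) | (w & False) = False.
Both cases fail — unsatisfiable.

The formula is unsatisfiable.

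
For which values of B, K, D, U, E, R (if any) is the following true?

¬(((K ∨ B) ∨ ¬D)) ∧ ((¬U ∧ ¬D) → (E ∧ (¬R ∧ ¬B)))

B: False, K: False, D: True, U: False, E: True, R: False

  ¬(((K ∨ B) ∨ ¬D)) = True
    (K ∨ B) ∨ ¬D = False
      K ∨ B = False
      ¬D = False
  (¬U ∧ ¬D) → (E ∧ (¬R ∧ ¬B)) = True
    ¬U ∧ ¬D = False
      ¬U = True
      ¬D = False
    E ∧ (¬R ∧ ¬B) = True
      ¬R ∧ ¬B = True
        ¬R = True
        ¬B = True
Both conjuncts True, so the formula holds.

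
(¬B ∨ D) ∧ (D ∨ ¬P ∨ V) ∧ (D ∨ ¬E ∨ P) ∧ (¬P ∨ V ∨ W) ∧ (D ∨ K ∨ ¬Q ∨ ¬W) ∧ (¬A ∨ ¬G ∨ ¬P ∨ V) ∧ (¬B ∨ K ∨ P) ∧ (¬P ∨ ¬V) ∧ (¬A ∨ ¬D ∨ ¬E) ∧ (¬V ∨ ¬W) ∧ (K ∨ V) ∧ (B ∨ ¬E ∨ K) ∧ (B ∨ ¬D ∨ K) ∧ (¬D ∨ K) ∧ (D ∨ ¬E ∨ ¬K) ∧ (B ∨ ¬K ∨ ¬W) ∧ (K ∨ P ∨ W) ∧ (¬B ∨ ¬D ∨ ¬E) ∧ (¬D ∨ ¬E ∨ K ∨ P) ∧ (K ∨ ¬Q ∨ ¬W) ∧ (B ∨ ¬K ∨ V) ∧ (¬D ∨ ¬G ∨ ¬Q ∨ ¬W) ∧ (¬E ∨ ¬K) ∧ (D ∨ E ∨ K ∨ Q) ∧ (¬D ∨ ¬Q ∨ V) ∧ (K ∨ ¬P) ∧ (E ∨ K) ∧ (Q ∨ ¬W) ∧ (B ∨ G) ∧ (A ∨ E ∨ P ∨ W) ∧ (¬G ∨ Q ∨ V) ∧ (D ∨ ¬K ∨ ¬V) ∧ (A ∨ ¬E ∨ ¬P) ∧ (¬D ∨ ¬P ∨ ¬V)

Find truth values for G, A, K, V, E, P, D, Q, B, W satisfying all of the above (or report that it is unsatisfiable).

Set G = True.
Set A = True.
Try K = False:
  (K ∨ V) forces V = True.
  (¬P ∨ ¬V) forces P = False.
  (¬B ∨ K ∨ P) forces B = False.
  (¬V ∨ ¬W) forces W = False.
  clause (K ∨ P ∨ W) is falsified — backtrack.
So K = True.
  then (¬E ∨ ¬K) forces E = False.
Set V = True.
  then (¬P ∨ ¬V) forces P = False.
  then (¬V ∨ ¬W) forces W = False.
  then (D ∨ ¬K ∨ ¬V) forces D = True.
Set Q = False.
Set B = False.
All clauses satisfied.

G=T, A=T, K=T, V=T, E=F, P=F, D=T, Q=F, B=F, W=F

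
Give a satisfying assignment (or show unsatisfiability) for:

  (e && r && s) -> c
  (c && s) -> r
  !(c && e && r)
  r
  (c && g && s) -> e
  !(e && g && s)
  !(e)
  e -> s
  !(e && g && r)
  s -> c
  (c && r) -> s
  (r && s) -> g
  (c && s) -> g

Unit clause (r) forces r = True.
Unit clause (!e) forces e = False.
Try s = True:
  (c || !s) forces c = True.
  (!c || g || !s) forces g = True.
  clause (!c || e || !g || !s) is falsified — backtrack.
So s = False.
  then (!c || !r || s) forces c = False.
Set g = False.
All clauses satisfied.

r: True, s: False, g: False, e: False, c: False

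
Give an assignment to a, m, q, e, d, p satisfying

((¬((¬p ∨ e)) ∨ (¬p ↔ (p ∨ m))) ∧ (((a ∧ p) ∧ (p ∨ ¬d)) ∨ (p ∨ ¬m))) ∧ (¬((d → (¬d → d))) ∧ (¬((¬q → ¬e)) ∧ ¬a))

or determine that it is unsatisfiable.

UNSATISFIABLE

The conjunct ¬((d → (¬d → d))) is unsatisfiable on its own:
  d=F: evaluates to False.
  d=T: evaluates to False.
So the whole conjunction is unsatisfiable.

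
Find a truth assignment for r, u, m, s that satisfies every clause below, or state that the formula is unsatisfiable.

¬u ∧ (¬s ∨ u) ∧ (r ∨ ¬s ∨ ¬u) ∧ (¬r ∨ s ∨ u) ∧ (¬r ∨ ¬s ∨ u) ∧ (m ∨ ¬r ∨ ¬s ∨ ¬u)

Unit clause (¬u) forces u = False.
In (¬s ∨ u) only ¬s is left, so s = False.
In (¬r ∨ s ∨ u) only ¬r is left, so r = False.
Set m = False.
Check each clause:
  (¬u): ¬u holds.
  (¬s ∨ u): ¬s holds.
  (r ∨ ¬s ∨ ¬u): ¬s holds.
  (¬r ∨ s ∨ u): ¬r holds.
  (¬r ∨ ¬s ∨ u): ¬r holds.
  (m ∨ ¬r ∨ ¬s ∨ ¬u): ¬r holds.
All clauses satisfied.

r=F; u=F; m=F; s=F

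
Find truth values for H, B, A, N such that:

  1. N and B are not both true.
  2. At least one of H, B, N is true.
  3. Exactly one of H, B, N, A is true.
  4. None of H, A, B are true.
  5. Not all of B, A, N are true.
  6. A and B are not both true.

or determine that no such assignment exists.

H = False; B = False; A = False; N = True

  (1) N=T, B=F — not both ✓
  (2) {H, B, N}: 1 true — at least one ✓
  (3) {H, B, N, A}: 1 true — exactly one ✓
  (4) {H, A, B}: 0 true — none ✓
  (5) {B, A, N}: 1/3 true — not all ✓
  (6) A=F, B=F — not both ✓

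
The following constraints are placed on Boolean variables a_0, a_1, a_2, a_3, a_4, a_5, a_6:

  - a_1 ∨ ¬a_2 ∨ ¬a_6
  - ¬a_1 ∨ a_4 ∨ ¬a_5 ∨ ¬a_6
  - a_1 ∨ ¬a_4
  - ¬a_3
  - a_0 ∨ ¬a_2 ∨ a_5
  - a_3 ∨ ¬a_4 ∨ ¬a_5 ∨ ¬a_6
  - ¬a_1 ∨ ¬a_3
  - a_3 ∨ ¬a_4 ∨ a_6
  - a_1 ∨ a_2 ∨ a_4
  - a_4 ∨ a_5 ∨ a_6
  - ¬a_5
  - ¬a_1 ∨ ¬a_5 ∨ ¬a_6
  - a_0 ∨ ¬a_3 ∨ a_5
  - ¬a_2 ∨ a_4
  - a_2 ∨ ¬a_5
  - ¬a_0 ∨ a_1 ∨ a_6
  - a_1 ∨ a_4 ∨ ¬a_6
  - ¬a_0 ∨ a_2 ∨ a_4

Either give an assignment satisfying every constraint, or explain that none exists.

Unit clause (¬a_3) forces a_3 = False.
Unit clause (¬a_5) forces a_5 = False.
Set a_0 = True.
Set a_1 = True.
Set a_2 = False.
  then (¬a_0 ∨ a_2 ∨ a_4) forces a_4 = True.
  then (a_3 ∨ ¬a_4 ∨ a_6) forces a_6 = True.
All clauses satisfied.

a_0=T, a_1=T, a_2=F, a_3=F, a_4=T, a_5=F, a_6=T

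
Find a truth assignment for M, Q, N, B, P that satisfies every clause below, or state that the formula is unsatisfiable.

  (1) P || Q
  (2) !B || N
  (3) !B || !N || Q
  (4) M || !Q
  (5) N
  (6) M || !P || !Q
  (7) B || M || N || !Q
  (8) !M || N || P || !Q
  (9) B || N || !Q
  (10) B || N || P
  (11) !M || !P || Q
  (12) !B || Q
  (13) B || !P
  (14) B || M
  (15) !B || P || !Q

Unit clause (N) forces N = True.
Set M = True.
Try Q = False:
  (P || Q) forces P = True.
  clause (!M || !P || Q) is falsified — backtrack.
So Q = True.
Set B = True.
  then (!B || P || !Q) forces P = True.
All clauses satisfied.

M = True, Q = True, N = True, B = True, P = True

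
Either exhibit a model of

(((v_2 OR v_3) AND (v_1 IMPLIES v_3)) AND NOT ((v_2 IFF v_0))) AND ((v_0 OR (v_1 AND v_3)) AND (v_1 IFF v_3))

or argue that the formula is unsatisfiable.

v_0 = True, v_1 = True, v_2 = False, v_3 = True

  ((v_2 OR v_3) AND (v_1 IMPLIES v_3)) AND NOT ((v_2 IFF v_0)) = True
    (v_2 OR v_3) AND (v_1 IMPLIES v_3) = True
      v_2 OR v_3 = True
      v_1 IMPLIES v_3 = True
    NOT ((v_2 IFF v_0)) = True
      v_2 IFF v_0 = False
  (v_0 OR (v_1 AND v_3)) AND (v_1 IFF v_3) = True
    v_0 OR (v_1 AND v_3) = True
      v_1 AND v_3 = True
    v_1 IFF v_3 = True
Both conjuncts True, so the formula holds.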